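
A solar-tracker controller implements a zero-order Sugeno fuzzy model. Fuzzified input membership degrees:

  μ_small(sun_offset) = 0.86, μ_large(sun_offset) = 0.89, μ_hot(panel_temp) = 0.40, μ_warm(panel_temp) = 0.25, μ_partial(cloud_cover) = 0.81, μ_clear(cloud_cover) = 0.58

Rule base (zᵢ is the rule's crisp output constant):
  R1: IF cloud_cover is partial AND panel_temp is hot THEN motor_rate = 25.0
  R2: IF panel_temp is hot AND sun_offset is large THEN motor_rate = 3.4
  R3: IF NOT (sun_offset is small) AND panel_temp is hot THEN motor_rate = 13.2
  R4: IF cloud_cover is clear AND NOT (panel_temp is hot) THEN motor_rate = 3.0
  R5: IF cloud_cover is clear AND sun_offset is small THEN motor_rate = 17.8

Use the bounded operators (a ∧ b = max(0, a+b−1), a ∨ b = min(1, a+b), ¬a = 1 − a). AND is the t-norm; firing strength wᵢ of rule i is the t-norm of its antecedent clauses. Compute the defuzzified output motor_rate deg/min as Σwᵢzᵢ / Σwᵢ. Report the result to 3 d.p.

R1 (z=25.0): partial=0.81, hot=0.40; AND[max(0, a+b−1)] → w = 0.21
R2 (z=3.4): hot=0.40, large=0.89; AND[max(0, a+b−1)] → w = 0.29
R3 (z=13.2): ¬small=1−0.86=0.14, hot=0.40; AND[max(0, a+b−1)] → w = 0.00
R4 (z=3.0): clear=0.58, ¬hot=1−0.40=0.60; AND[max(0, a+b−1)] → w = 0.18
R5 (z=17.8): clear=0.58, small=0.86; AND[max(0, a+b−1)] → w = 0.44
Weighted average = (0.21·25.0 + 0.29·3.4 + 0.00·13.2 + 0.18·3.0 + 0.44·17.8) / (0.21 + 0.29 + 0.00 + 0.18 + 0.44)
  = 14.6080 / 1.1200 = 13.043

13.043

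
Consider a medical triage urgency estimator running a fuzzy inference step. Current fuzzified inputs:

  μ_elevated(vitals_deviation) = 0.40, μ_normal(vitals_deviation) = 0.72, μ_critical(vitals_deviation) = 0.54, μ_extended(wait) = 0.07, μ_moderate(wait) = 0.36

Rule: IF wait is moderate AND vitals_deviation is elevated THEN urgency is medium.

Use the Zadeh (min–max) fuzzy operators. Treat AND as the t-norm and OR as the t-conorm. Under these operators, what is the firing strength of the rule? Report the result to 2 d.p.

firing strength: moderate=0.36, elevated=0.40; AND[min(a, b)] → w = 0.36

0.36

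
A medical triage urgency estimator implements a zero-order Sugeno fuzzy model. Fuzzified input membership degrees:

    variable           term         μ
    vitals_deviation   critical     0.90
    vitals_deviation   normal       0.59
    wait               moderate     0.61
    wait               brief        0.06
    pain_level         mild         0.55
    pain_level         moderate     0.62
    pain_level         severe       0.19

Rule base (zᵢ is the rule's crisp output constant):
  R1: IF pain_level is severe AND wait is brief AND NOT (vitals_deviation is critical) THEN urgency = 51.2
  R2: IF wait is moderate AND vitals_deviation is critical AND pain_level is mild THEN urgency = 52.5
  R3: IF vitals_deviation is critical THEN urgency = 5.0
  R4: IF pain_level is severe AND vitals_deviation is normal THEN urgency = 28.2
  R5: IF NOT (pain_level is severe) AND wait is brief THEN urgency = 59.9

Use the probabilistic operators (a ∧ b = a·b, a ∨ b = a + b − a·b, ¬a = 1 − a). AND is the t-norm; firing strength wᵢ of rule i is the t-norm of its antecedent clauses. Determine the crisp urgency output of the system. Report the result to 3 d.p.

R1 (z=51.2): severe=0.19, brief=0.06, ¬critical=1−0.90=0.10; AND[a·b] → w = 0.0011
R2 (z=52.5): moderate=0.61, critical=0.90, mild=0.55; AND[a·b] → w = 0.3020
R3 (z=5.0): critical=0.90 → w = 0.9000
R4 (z=28.2): severe=0.19, normal=0.59; AND[a·b] → w = 0.1121
R5 (z=59.9): ¬severe=1−0.19=0.81, brief=0.06; AND[a·b] → w = 0.0486
Weighted average = (0.0011·51.2 + 0.3020·52.5 + 0.9000·5.0 + 0.1121·28.2 + 0.0486·59.9) / (0.0011 + 0.3020 + 0.9000 + 0.1121 + 0.0486)
  = 26.4831 / 1.3638 = 19.419

19.419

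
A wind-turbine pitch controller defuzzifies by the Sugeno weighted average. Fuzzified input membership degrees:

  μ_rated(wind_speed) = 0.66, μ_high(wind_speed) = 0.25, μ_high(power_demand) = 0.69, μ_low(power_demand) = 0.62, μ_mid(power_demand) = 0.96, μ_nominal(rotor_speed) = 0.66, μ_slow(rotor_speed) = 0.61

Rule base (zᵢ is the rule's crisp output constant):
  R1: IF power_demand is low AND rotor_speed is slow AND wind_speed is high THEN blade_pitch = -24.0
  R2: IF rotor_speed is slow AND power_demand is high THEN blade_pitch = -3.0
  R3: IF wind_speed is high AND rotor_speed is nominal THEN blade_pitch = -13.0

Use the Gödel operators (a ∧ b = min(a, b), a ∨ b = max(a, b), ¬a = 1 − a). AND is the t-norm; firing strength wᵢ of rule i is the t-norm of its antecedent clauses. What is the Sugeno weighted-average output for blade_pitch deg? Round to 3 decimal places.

R1 (z=-24.0): low=0.62, slow=0.61, high=0.25; AND[min(a, b)] → w = 0.25
R2 (z=-3.0): slow=0.61, high=0.69; AND[min(a, b)] → w = 0.61
R3 (z=-13.0): high=0.25, nominal=0.66; AND[min(a, b)] → w = 0.25
Weighted average = (0.25·-24.0 + 0.61·-3.0 + 0.25·-13.0) / (0.25 + 0.61 + 0.25)
  = -11.0800 / 1.1100 = -9.982

-9.982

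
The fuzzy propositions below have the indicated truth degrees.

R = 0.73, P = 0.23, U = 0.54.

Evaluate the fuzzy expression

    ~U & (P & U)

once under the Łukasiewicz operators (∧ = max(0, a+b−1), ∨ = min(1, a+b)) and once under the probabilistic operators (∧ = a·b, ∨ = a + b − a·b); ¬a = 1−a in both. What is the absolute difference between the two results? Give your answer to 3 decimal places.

0.057

Under Łukasiewicz:
  ~U = 1 − 0.54 = 0.46
  P & U = max(0, a+b−1) on (0.23, 0.54) = 0.00
  ~U & (P & U) = max(0, a+b−1) on (0.46, 0.00) = 0.00
  → value = 0.0000
Under probabilistic:
  ~U = 1 − 0.5400 = 0.4600
  P & U = a·b on (0.2300, 0.5400) = 0.1242
  ~U & (P & U) = a·b on (0.4600, 0.1242) = 0.0571
  → value = 0.0571
|0.0000 − 0.0571| = 0.057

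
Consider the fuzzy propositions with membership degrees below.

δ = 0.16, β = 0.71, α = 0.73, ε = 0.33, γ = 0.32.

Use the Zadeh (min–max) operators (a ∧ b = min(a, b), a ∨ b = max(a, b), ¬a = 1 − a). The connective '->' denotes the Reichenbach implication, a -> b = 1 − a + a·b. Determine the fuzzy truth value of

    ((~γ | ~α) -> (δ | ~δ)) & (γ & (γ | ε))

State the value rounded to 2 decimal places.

0.32

~γ = 1 − 0.32 = 0.68
~α = 1 − 0.73 = 0.27
~γ | ~α = max(a, b) on (0.68, 0.27) = 0.68
~δ = 1 − 0.16 = 0.84
δ | ~δ = max(a, b) on (0.16, 0.84) = 0.84
(~γ | ~α) -> (δ | ~δ)  [Reichenbach: 1 − a + a·b] with a=0.68, b=0.84 → 0.89
γ | ε = max(a, b) on (0.32, 0.33) = 0.33
γ & (γ | ε) = min(a, b) on (0.32, 0.33) = 0.32
((~γ | ~α) -> (δ | ~δ)) & (γ & (γ | ε)) = min(a, b) on (0.89, 0.32) = 0.32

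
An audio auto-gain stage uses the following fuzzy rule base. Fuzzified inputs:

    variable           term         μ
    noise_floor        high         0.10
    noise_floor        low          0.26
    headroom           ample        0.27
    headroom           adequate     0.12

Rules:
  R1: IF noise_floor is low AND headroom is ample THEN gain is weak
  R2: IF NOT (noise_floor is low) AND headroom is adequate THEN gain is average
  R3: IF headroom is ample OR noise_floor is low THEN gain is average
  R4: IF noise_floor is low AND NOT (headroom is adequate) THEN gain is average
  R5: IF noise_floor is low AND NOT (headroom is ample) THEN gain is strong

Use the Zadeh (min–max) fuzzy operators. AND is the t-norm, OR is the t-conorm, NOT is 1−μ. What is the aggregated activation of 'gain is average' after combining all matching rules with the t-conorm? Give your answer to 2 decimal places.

R1: low=0.26, ample=0.27; AND[min(a, b)] → w = 0.26
R2: ¬low=1−0.26=0.74, adequate=0.12; AND[min(a, b)] → w = 0.12
R3: ample=0.27, low=0.26; OR[max(a, b)] → w = 0.27
R4: low=0.26, ¬adequate=1−0.12=0.88; AND[min(a, b)] → w = 0.26
R5: low=0.26, ¬ample=1−0.27=0.73; AND[min(a, b)] → w = 0.26
Rules with consequent 'average': {R2, R3, R4} → strengths 0.12, 0.27, 0.26
Aggregate via t-conorm [max(a, b)]: 0.27

0.27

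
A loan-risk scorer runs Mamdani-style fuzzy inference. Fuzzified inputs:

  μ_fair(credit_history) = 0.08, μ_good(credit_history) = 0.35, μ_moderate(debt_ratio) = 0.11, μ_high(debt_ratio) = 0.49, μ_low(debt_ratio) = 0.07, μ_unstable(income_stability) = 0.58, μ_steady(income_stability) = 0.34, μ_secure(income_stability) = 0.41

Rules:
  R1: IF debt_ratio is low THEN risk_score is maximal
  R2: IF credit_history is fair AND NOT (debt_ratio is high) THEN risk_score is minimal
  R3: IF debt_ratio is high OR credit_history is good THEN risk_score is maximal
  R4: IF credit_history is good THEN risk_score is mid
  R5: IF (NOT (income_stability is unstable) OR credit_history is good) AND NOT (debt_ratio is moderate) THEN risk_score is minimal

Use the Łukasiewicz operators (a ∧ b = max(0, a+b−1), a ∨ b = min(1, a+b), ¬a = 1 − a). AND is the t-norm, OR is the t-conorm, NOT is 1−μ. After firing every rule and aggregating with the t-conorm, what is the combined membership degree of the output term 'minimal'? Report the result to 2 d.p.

R1: low=0.07 → w = 0.07
R2: fair=0.08, ¬high=1−0.49=0.51; AND[max(0, a+b−1)] → w = 0.00
R3: high=0.49, good=0.35; OR[min(1, a+b)] → w = 0.84
R4: good=0.35 → w = 0.35
R5: (¬unstable=1−0.58=0.42 OR good=0.35) = 0.77; AND[max(0, a+b−1)] with ¬moderate=1−0.11=0.89 → w = 0.66
Rules with consequent 'minimal': {R2, R5} → strengths 0.00, 0.66
Aggregate via t-conorm [min(1, a+b)]: 0.66

0.66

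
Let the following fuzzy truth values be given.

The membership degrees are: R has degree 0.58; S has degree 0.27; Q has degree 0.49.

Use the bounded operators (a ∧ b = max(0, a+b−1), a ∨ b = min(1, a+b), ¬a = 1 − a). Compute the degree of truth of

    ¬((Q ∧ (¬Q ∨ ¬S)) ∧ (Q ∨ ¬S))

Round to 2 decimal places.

¬Q = 1 − 0.49 = 0.51
¬S = 1 − 0.27 = 0.73
¬Q ∨ ¬S = min(1, a+b) on (0.51, 0.73) = 1.00
Q ∧ (¬Q ∨ ¬S) = max(0, a+b−1) on (0.49, 1.00) = 0.49
¬S = 1 − 0.27 = 0.73
Q ∨ ¬S = min(1, a+b) on (0.49, 0.73) = 1.00
(Q ∧ (¬Q ∨ ¬S)) ∧ (Q ∨ ¬S) = max(0, a+b−1) on (0.49, 1.00) = 0.49
¬((Q ∧ (¬Q ∨ ¬S)) ∧ (Q ∨ ¬S)) = 1 − 0.49 = 0.51

0.51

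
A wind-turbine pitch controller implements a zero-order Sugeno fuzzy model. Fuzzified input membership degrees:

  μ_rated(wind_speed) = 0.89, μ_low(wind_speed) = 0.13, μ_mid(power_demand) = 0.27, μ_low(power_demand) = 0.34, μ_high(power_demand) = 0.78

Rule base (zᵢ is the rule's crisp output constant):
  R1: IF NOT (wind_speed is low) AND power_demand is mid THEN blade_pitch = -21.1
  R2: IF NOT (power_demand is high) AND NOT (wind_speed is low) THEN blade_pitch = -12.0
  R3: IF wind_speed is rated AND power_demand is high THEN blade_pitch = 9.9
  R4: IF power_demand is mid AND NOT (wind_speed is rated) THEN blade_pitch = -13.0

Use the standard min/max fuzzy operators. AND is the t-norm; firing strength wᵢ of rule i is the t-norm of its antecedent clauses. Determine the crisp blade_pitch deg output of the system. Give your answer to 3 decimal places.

R1 (z=-21.1): ¬low=1−0.13=0.87, mid=0.27; AND[min(a, b)] → w = 0.27
R2 (z=-12.0): ¬high=1−0.78=0.22, ¬low=1−0.13=0.87; AND[min(a, b)] → w = 0.22
R3 (z=9.9): rated=0.89, high=0.78; AND[min(a, b)] → w = 0.78
R4 (z=-13.0): mid=0.27, ¬rated=1−0.89=0.11; AND[min(a, b)] → w = 0.11
Weighted average = (0.27·-21.1 + 0.22·-12.0 + 0.78·9.9 + 0.11·-13.0) / (0.27 + 0.22 + 0.78 + 0.11)
  = -2.0450 / 1.3800 = -1.482

-1.482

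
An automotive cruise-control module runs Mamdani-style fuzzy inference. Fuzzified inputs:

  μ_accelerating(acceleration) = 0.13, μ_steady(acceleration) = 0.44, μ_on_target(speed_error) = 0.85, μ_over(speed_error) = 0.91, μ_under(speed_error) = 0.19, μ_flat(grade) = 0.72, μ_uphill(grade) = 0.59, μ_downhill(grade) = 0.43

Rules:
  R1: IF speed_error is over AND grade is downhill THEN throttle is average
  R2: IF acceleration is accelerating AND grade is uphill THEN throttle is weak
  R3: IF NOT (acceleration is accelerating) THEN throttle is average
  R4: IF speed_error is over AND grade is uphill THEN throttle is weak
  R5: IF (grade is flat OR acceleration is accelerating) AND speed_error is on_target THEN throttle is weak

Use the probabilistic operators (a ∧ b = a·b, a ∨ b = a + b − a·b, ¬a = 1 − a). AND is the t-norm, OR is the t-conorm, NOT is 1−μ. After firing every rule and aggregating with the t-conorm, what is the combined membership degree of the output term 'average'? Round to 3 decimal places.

0.921

R1: over=0.91, downhill=0.43; AND[a·b] → w = 0.3913
R2: accelerating=0.13, uphill=0.59; AND[a·b] → w = 0.0767
R3: ¬accelerating=1−0.13=0.87 → w = 0.8700
R4: over=0.91, uphill=0.59; AND[a·b] → w = 0.5369
R5: (flat=0.72 OR accelerating=0.13) = 0.7564; AND[a·b] with on_target=0.85 → w = 0.6429
Rules with consequent 'average': {R1, R3} → strengths 0.3913, 0.8700
Aggregate via t-conorm [a + b − a·b]: 0.9209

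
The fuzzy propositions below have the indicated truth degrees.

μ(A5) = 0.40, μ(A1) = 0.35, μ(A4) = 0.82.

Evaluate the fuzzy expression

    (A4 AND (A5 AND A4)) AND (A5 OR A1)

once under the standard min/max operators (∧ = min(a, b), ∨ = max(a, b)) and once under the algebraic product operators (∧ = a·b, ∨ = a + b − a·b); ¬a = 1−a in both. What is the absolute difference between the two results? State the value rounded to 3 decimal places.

0.236

Under standard min/max:
  A5 AND A4 = min(a, b) on (0.40, 0.82) = 0.40
  A4 AND (A5 AND A4) = min(a, b) on (0.82, 0.40) = 0.40
  A5 OR A1 = max(a, b) on (0.40, 0.35) = 0.40
  (A4 AND (A5 AND A4)) AND (A5 OR A1) = min(a, b) on (0.40, 0.40) = 0.40
  → value = 0.4000
Under algebraic product:
  A5 AND A4 = a·b on (0.4000, 0.8200) = 0.3280
  A4 AND (A5 AND A4) = a·b on (0.8200, 0.3280) = 0.2690
  A5 OR A1 = a + b − a·b on (0.4000, 0.3500) = 0.6100
  (A4 AND (A5 AND A4)) AND (A5 OR A1) = a·b on (0.2690, 0.6100) = 0.1641
  → value = 0.1641
|0.4000 − 0.1641| = 0.236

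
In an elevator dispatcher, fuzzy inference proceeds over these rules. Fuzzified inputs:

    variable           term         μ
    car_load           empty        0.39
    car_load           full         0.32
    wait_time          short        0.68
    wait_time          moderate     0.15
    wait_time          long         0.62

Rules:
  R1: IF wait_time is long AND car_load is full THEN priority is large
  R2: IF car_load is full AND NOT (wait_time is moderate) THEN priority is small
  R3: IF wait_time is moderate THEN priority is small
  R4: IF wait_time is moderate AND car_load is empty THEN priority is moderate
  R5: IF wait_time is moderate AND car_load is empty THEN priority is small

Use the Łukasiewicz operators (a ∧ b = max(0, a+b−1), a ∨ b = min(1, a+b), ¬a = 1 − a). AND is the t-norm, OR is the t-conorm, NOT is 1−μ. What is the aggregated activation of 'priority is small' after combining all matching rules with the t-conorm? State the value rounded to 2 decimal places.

0.32

R1: long=0.62, full=0.32; AND[max(0, a+b−1)] → w = 0.00
R2: full=0.32, ¬moderate=1−0.15=0.85; AND[max(0, a+b−1)] → w = 0.17
R3: moderate=0.15 → w = 0.15
R4: moderate=0.15, empty=0.39; AND[max(0, a+b−1)] → w = 0.00
R5: moderate=0.15, empty=0.39; AND[max(0, a+b−1)] → w = 0.00
Rules with consequent 'small': {R2, R3, R5} → strengths 0.17, 0.15, 0.00
Aggregate via t-conorm [min(1, a+b)]: 0.32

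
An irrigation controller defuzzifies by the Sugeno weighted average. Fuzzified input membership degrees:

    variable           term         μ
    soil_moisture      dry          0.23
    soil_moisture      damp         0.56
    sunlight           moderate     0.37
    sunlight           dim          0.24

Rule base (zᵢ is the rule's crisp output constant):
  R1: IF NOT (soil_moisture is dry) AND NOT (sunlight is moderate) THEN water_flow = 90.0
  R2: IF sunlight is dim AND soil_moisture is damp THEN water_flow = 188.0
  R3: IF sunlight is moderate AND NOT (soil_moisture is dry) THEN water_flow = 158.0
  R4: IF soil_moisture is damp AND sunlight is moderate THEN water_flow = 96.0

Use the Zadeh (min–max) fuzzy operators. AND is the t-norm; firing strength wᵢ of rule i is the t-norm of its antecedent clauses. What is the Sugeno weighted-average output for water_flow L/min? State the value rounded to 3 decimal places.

R1 (z=90.0): ¬dry=1−0.23=0.77, ¬moderate=1−0.37=0.63; AND[min(a, b)] → w = 0.63
R2 (z=188.0): dim=0.24, damp=0.56; AND[min(a, b)] → w = 0.24
R3 (z=158.0): moderate=0.37, ¬dry=1−0.23=0.77; AND[min(a, b)] → w = 0.37
R4 (z=96.0): damp=0.56, moderate=0.37; AND[min(a, b)] → w = 0.37
Weighted average = (0.63·90.0 + 0.24·188.0 + 0.37·158.0 + 0.37·96.0) / (0.63 + 0.24 + 0.37 + 0.37)
  = 195.8000 / 1.6100 = 121.615

121.615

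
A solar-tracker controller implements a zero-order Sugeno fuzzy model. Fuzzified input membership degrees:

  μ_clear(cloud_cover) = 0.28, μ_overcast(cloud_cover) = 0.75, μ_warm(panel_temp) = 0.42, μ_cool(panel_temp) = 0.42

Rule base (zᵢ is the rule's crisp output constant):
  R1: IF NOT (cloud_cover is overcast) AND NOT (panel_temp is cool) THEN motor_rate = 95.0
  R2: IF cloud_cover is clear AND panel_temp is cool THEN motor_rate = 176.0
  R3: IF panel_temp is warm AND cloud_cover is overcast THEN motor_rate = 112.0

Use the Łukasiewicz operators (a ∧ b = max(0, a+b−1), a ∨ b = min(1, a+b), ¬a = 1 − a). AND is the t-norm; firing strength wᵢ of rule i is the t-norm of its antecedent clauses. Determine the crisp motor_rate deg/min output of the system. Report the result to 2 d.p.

R1 (z=95.0): ¬overcast=1−0.75=0.25, ¬cool=1−0.42=0.58; AND[max(0, a+b−1)] → w = 0.00
R2 (z=176.0): clear=0.28, cool=0.42; AND[max(0, a+b−1)] → w = 0.00
R3 (z=112.0): warm=0.42, overcast=0.75; AND[max(0, a+b−1)] → w = 0.17
Weighted average = (0.00·95.0 + 0.00·176.0 + 0.17·112.0) / (0.00 + 0.00 + 0.17)
  = 19.0400 / 0.1700 = 112.00

112.00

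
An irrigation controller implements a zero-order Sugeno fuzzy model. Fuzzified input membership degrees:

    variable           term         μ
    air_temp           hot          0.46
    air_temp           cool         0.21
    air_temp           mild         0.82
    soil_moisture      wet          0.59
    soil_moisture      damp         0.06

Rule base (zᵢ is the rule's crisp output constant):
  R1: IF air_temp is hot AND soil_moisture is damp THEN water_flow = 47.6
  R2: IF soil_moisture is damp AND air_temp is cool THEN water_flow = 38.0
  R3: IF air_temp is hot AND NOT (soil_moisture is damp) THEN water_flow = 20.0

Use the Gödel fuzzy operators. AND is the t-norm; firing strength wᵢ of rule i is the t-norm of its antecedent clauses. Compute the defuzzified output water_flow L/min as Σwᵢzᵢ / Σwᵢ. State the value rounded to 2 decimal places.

R1 (z=47.6): hot=0.46, damp=0.06; AND[min(a, b)] → w = 0.06
R2 (z=38.0): damp=0.06, cool=0.21; AND[min(a, b)] → w = 0.06
R3 (z=20.0): hot=0.46, ¬damp=1−0.06=0.94; AND[min(a, b)] → w = 0.46
Weighted average = (0.06·47.6 + 0.06·38.0 + 0.46·20.0) / (0.06 + 0.06 + 0.46)
  = 14.3360 / 0.5800 = 24.72

24.72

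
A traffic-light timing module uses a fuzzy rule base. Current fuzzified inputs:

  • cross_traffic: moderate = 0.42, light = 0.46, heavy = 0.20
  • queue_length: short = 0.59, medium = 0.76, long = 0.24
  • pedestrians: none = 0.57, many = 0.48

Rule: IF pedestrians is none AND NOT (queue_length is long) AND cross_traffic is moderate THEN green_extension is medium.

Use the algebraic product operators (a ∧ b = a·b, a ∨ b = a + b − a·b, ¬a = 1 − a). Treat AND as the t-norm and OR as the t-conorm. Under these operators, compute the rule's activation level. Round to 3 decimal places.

firing strength: none=0.57, ¬long=1−0.24=0.76, moderate=0.42; AND[a·b] → w = 0.1819

0.182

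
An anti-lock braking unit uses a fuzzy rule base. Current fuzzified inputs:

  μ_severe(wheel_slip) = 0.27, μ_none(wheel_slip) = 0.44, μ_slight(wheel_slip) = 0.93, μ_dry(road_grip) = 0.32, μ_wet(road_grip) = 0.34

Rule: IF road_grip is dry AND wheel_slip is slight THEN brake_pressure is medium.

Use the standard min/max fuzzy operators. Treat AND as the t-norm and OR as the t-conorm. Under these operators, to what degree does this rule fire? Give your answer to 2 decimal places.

0.32

firing strength: dry=0.32, slight=0.93; AND[min(a, b)] → w = 0.32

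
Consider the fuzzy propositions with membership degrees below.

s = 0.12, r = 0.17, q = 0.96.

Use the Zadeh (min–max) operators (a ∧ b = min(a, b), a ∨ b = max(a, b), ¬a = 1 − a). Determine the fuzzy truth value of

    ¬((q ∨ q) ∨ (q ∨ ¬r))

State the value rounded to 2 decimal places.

q ∨ q = max(a, b) on (0.96, 0.96) = 0.96
¬r = 1 − 0.17 = 0.83
q ∨ ¬r = max(a, b) on (0.96, 0.83) = 0.96
(q ∨ q) ∨ (q ∨ ¬r) = max(a, b) on (0.96, 0.96) = 0.96
¬((q ∨ q) ∨ (q ∨ ¬r)) = 1 − 0.96 = 0.04

0.04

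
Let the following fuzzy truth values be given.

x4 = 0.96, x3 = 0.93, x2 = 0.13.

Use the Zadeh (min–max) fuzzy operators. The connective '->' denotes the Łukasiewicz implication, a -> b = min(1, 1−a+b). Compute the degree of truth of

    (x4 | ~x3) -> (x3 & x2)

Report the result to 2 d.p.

~x3 = 1 − 0.93 = 0.07
x4 | ~x3 = max(a, b) on (0.96, 0.07) = 0.96
x3 & x2 = min(a, b) on (0.93, 0.13) = 0.13
(x4 | ~x3) -> (x3 & x2)  [Łukasiewicz: min(1, 1−a+b)] with a=0.96, b=0.13 → 0.17

0.17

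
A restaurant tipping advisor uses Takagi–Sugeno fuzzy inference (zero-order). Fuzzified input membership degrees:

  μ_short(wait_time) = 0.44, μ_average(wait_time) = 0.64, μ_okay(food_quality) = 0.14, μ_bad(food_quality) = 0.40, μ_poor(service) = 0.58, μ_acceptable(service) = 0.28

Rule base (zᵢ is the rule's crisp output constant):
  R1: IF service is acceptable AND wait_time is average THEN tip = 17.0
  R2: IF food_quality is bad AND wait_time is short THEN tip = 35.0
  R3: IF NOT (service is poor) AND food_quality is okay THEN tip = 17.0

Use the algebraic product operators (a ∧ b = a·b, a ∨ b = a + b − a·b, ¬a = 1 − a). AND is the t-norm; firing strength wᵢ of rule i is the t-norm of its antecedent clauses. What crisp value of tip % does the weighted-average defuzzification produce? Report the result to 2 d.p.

R1 (z=17.0): acceptable=0.28, average=0.64; AND[a·b] → w = 0.1792
R2 (z=35.0): bad=0.40, short=0.44; AND[a·b] → w = 0.1760
R3 (z=17.0): ¬poor=1−0.58=0.42, okay=0.14; AND[a·b] → w = 0.0588
Weighted average = (0.1792·17.0 + 0.1760·35.0 + 0.0588·17.0) / (0.1792 + 0.1760 + 0.0588)
  = 10.2060 / 0.4140 = 24.65

24.65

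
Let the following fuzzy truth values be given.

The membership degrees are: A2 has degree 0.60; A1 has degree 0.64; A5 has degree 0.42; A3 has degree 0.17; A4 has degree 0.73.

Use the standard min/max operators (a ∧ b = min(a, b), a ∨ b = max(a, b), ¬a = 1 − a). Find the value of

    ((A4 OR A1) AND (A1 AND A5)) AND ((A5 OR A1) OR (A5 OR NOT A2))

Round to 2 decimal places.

A4 OR A1 = max(a, b) on (0.73, 0.64) = 0.73
A1 AND A5 = min(a, b) on (0.64, 0.42) = 0.42
(A4 OR A1) AND (A1 AND A5) = min(a, b) on (0.73, 0.42) = 0.42
A5 OR A1 = max(a, b) on (0.42, 0.64) = 0.64
NOT A2 = 1 − 0.60 = 0.40
A5 OR NOT A2 = max(a, b) on (0.42, 0.40) = 0.42
(A5 OR A1) OR (A5 OR NOT A2) = max(a, b) on (0.64, 0.42) = 0.64
((A4 OR A1) AND (A1 AND A5)) AND ((A5 OR A1) OR (A5 OR NOT A2)) = min(a, b) on (0.42, 0.64) = 0.42

0.42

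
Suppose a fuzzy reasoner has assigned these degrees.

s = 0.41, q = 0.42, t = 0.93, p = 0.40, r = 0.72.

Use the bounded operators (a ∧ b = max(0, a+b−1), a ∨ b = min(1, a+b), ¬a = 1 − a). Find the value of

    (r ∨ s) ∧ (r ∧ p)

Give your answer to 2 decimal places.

r ∨ s = min(1, a+b) on (0.72, 0.41) = 1.00
r ∧ p = max(0, a+b−1) on (0.72, 0.40) = 0.12
(r ∨ s) ∧ (r ∧ p) = max(0, a+b−1) on (1.00, 0.12) = 0.12

0.12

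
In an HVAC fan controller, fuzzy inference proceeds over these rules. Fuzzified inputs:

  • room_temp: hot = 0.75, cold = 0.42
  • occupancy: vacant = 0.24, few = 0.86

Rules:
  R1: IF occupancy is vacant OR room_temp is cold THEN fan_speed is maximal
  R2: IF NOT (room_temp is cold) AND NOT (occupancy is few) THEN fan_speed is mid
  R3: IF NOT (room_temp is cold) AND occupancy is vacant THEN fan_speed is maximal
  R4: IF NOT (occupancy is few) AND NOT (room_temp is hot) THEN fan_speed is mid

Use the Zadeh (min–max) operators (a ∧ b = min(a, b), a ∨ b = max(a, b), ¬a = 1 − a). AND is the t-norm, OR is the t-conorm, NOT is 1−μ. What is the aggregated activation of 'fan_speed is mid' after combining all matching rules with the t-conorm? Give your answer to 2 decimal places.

0.14

R1: vacant=0.24, cold=0.42; OR[max(a, b)] → w = 0.42
R2: ¬cold=1−0.42=0.58, ¬few=1−0.86=0.14; AND[min(a, b)] → w = 0.14
R3: ¬cold=1−0.42=0.58, vacant=0.24; AND[min(a, b)] → w = 0.24
R4: ¬few=1−0.86=0.14, ¬hot=1−0.75=0.25; AND[min(a, b)] → w = 0.14
Rules with consequent 'mid': {R2, R4} → strengths 0.14, 0.14
Aggregate via t-conorm [max(a, b)]: 0.14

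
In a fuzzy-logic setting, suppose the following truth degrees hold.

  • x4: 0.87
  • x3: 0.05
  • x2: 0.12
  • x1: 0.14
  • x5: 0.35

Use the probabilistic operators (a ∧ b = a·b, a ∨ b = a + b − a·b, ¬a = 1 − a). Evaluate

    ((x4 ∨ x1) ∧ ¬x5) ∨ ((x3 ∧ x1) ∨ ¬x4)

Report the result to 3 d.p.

x4 ∨ x1 = a + b − a·b on (0.8700, 0.1400) = 0.8882
¬x5 = 1 − 0.3500 = 0.6500
(x4 ∨ x1) ∧ ¬x5 = a·b on (0.8882, 0.6500) = 0.5773
x3 ∧ x1 = a·b on (0.0500, 0.1400) = 0.0070
¬x4 = 1 − 0.8700 = 0.1300
(x3 ∧ x1) ∨ ¬x4 = a + b − a·b on (0.0070, 0.1300) = 0.1361
((x4 ∨ x1) ∧ ¬x5) ∨ ((x3 ∧ x1) ∨ ¬x4) = a + b − a·b on (0.5773, 0.1361) = 0.6349

0.635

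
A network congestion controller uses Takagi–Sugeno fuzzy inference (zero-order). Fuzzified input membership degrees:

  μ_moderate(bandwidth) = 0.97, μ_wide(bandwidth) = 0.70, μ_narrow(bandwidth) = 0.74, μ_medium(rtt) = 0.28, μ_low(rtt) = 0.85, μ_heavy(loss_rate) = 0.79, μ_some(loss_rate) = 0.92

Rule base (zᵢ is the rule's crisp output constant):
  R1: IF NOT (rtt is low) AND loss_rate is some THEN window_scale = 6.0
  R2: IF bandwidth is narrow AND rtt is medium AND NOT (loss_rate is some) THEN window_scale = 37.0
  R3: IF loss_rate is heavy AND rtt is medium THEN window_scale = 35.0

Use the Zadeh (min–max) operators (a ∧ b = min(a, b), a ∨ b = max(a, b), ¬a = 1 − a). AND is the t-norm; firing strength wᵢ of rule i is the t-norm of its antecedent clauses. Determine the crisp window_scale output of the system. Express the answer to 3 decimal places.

R1 (z=6.0): ¬low=1−0.85=0.15, some=0.92; AND[min(a, b)] → w = 0.15
R2 (z=37.0): narrow=0.74, medium=0.28, ¬some=1−0.92=0.08; AND[min(a, b)] → w = 0.08
R3 (z=35.0): heavy=0.79, medium=0.28; AND[min(a, b)] → w = 0.28
Weighted average = (0.15·6.0 + 0.08·37.0 + 0.28·35.0) / (0.15 + 0.08 + 0.28)
  = 13.6600 / 0.5100 = 26.784

26.784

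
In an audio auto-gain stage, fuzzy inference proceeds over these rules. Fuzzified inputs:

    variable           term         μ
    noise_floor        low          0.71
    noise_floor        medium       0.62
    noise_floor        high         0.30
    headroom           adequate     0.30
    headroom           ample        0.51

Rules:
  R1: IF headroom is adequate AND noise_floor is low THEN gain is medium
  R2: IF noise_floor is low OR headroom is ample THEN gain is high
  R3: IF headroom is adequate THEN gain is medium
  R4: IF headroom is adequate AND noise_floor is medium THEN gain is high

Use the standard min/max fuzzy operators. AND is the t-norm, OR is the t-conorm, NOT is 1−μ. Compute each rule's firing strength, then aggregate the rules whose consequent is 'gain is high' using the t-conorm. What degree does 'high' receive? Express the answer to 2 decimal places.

R1: adequate=0.30, low=0.71; AND[min(a, b)] → w = 0.30
R2: low=0.71, ample=0.51; OR[max(a, b)] → w = 0.71
R3: adequate=0.30 → w = 0.30
R4: adequate=0.30, medium=0.62; AND[min(a, b)] → w = 0.30
Rules with consequent 'high': {R2, R4} → strengths 0.71, 0.30
Aggregate via t-conorm [max(a, b)]: 0.71

0.71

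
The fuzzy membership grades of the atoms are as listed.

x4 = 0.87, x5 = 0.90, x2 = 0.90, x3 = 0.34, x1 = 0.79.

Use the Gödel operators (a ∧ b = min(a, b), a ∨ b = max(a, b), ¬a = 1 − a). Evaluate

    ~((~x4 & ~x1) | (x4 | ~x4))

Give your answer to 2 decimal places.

~x4 = 1 − 0.87 = 0.13
~x1 = 1 − 0.79 = 0.21
~x4 & ~x1 = min(a, b) on (0.13, 0.21) = 0.13
~x4 = 1 − 0.87 = 0.13
x4 | ~x4 = max(a, b) on (0.87, 0.13) = 0.87
(~x4 & ~x1) | (x4 | ~x4) = max(a, b) on (0.13, 0.87) = 0.87
~((~x4 & ~x1) | (x4 | ~x4)) = 1 − 0.87 = 0.13

0.13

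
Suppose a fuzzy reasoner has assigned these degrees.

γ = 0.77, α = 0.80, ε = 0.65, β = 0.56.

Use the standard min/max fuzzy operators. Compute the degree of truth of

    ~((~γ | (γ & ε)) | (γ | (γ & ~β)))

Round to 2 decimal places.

0.23

~γ = 1 − 0.77 = 0.23
γ & ε = min(a, b) on (0.77, 0.65) = 0.65
~γ | (γ & ε) = max(a, b) on (0.23, 0.65) = 0.65
~β = 1 − 0.56 = 0.44
γ & ~β = min(a, b) on (0.77, 0.44) = 0.44
γ | (γ & ~β) = max(a, b) on (0.77, 0.44) = 0.77
(~γ | (γ & ε)) | (γ | (γ & ~β)) = max(a, b) on (0.65, 0.77) = 0.77
~((~γ | (γ & ε)) | (γ | (γ & ~β))) = 1 − 0.77 = 0.23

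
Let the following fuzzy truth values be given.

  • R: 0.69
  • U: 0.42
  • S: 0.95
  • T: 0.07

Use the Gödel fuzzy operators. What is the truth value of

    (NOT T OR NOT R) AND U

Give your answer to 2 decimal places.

NOT T = 1 − 0.07 = 0.93
NOT R = 1 − 0.69 = 0.31
NOT T OR NOT R = max(a, b) on (0.93, 0.31) = 0.93
(NOT T OR NOT R) AND U = min(a, b) on (0.93, 0.42) = 0.42

0.42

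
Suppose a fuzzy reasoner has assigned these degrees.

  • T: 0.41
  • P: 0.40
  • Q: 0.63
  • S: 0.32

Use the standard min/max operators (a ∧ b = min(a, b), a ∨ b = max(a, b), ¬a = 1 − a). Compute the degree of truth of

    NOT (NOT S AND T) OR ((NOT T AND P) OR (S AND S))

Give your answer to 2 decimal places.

NOT S = 1 − 0.32 = 0.68
NOT S AND T = min(a, b) on (0.68, 0.41) = 0.41
NOT (NOT S AND T) = 1 − 0.41 = 0.59
NOT T = 1 − 0.41 = 0.59
NOT T AND P = min(a, b) on (0.59, 0.40) = 0.40
S AND S = min(a, b) on (0.32, 0.32) = 0.32
(NOT T AND P) OR (S AND S) = max(a, b) on (0.40, 0.32) = 0.40
NOT (NOT S AND T) OR ((NOT T AND P) OR (S AND S)) = max(a, b) on (0.59, 0.40) = 0.59

0.59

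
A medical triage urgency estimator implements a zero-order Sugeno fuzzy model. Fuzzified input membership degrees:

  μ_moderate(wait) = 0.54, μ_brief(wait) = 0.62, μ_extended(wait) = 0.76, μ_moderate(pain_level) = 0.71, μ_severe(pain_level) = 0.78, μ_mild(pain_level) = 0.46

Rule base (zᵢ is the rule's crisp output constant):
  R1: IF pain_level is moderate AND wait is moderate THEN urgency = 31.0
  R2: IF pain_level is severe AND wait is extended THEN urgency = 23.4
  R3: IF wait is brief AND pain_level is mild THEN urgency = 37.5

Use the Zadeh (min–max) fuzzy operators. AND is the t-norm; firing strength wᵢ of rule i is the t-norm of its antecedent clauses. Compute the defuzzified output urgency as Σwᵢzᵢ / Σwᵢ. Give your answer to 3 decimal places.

R1 (z=31.0): moderate=0.71, moderate=0.54; AND[min(a, b)] → w = 0.54
R2 (z=23.4): severe=0.78, extended=0.76; AND[min(a, b)] → w = 0.76
R3 (z=37.5): brief=0.62, mild=0.46; AND[min(a, b)] → w = 0.46
Weighted average = (0.54·31.0 + 0.76·23.4 + 0.46·37.5) / (0.54 + 0.76 + 0.46)
  = 51.7740 / 1.7600 = 29.417

29.417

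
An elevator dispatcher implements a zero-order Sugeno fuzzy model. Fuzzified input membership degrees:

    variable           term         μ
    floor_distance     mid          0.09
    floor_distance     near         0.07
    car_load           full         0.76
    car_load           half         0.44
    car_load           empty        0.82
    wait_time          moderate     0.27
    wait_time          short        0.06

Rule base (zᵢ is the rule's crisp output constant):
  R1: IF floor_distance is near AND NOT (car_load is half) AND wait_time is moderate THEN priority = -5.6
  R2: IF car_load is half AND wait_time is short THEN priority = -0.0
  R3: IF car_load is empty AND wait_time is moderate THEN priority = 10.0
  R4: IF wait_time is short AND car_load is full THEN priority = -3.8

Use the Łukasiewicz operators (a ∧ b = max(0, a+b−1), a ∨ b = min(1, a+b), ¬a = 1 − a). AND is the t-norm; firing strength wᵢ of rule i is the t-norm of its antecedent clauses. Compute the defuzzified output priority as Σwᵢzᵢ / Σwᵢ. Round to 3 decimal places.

R1 (z=-5.6): near=0.07, ¬half=1−0.44=0.56, moderate=0.27; AND[max(0, a+b−1)] → w = 0.00
R2 (z=-0.0): half=0.44, short=0.06; AND[max(0, a+b−1)] → w = 0.00
R3 (z=10.0): empty=0.82, moderate=0.27; AND[max(0, a+b−1)] → w = 0.09
R4 (z=-3.8): short=0.06, full=0.76; AND[max(0, a+b−1)] → w = 0.00
Weighted average = (0.00·-5.6 + 0.00·-0.0 + 0.09·10.0 + 0.00·-3.8) / (0.00 + 0.00 + 0.09 + 0.00)
  = 0.9000 / 0.0900 = 10.000

10.000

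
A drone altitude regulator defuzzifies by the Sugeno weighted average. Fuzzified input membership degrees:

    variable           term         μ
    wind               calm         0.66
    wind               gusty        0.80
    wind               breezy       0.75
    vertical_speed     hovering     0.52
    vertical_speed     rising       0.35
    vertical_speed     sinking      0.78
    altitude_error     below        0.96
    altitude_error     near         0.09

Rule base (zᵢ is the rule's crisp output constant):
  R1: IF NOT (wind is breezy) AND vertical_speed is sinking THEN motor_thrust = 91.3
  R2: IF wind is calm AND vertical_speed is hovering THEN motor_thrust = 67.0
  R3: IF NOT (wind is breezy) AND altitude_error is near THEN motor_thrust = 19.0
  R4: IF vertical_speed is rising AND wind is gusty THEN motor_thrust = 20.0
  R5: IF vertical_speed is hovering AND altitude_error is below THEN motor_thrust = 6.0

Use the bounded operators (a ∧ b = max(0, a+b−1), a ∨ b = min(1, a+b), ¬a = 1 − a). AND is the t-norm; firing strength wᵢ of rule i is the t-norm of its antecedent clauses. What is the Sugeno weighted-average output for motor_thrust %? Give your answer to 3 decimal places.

24.618

R1 (z=91.3): ¬breezy=1−0.75=0.25, sinking=0.78; AND[max(0, a+b−1)] → w = 0.03
R2 (z=67.0): calm=0.66, hovering=0.52; AND[max(0, a+b−1)] → w = 0.18
R3 (z=19.0): ¬breezy=1−0.75=0.25, near=0.09; AND[max(0, a+b−1)] → w = 0.00
R4 (z=20.0): rising=0.35, gusty=0.80; AND[max(0, a+b−1)] → w = 0.15
R5 (z=6.0): hovering=0.52, below=0.96; AND[max(0, a+b−1)] → w = 0.48
Weighted average = (0.03·91.3 + 0.18·67.0 + 0.00·19.0 + 0.15·20.0 + 0.48·6.0) / (0.03 + 0.18 + 0.00 + 0.15 + 0.48)
  = 20.6790 / 0.8400 = 24.618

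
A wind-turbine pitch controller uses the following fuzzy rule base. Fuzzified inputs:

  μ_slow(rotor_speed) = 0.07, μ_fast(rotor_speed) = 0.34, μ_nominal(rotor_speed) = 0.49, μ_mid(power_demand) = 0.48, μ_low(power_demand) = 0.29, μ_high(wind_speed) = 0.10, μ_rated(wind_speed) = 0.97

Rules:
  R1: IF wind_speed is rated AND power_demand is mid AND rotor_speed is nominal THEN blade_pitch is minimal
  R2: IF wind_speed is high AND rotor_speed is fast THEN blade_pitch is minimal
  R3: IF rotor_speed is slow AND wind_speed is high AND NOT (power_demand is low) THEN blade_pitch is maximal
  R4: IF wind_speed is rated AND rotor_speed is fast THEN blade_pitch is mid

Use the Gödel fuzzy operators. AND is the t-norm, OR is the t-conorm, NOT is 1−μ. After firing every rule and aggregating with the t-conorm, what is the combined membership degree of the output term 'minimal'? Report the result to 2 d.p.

R1: rated=0.97, mid=0.48, nominal=0.49; AND[min(a, b)] → w = 0.48
R2: high=0.10, fast=0.34; AND[min(a, b)] → w = 0.10
R3: slow=0.07, high=0.10, ¬low=1−0.29=0.71; AND[min(a, b)] → w = 0.07
R4: rated=0.97, fast=0.34; AND[min(a, b)] → w = 0.34
Rules with consequent 'minimal': {R1, R2} → strengths 0.48, 0.10
Aggregate via t-conorm [max(a, b)]: 0.48

0.48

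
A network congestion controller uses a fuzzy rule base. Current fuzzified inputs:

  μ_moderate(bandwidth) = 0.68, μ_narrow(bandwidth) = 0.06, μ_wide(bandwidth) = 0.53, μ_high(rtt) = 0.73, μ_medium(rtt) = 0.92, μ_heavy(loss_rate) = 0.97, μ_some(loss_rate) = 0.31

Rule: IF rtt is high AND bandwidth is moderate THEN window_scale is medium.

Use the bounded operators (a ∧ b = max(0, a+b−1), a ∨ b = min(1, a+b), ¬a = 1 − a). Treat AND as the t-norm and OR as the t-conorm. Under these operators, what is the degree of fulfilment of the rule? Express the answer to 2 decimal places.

0.41

firing strength: high=0.73, moderate=0.68; AND[max(0, a+b−1)] → w = 0.41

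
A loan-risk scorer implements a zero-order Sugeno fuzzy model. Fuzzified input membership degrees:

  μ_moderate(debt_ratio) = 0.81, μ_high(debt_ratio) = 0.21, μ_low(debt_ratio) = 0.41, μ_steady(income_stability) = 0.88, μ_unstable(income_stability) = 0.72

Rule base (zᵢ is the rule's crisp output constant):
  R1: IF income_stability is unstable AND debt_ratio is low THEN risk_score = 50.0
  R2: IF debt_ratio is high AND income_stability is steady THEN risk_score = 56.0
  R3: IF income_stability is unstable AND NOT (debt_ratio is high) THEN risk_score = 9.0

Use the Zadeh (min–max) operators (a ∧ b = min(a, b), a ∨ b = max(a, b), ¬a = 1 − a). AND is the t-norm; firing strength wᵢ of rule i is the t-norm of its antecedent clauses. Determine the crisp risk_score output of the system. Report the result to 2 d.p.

R1 (z=50.0): unstable=0.72, low=0.41; AND[min(a, b)] → w = 0.41
R2 (z=56.0): high=0.21, steady=0.88; AND[min(a, b)] → w = 0.21
R3 (z=9.0): unstable=0.72, ¬high=1−0.21=0.79; AND[min(a, b)] → w = 0.72
Weighted average = (0.41·50.0 + 0.21·56.0 + 0.72·9.0) / (0.41 + 0.21 + 0.72)
  = 38.7400 / 1.3400 = 28.91

28.91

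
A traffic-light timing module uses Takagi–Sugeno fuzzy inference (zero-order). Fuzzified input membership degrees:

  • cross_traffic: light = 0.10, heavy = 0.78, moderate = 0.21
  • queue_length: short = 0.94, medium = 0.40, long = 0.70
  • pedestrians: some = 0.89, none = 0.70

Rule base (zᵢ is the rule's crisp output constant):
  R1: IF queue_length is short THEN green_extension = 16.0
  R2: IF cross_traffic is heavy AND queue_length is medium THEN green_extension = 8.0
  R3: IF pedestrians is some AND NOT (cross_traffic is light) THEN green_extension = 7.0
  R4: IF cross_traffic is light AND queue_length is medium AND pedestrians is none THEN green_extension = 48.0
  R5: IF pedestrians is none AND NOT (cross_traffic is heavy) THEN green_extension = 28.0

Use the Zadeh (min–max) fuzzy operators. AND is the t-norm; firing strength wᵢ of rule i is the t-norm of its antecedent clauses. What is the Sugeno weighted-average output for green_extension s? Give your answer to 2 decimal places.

R1 (z=16.0): short=0.94 → w = 0.94
R2 (z=8.0): heavy=0.78, medium=0.40; AND[min(a, b)] → w = 0.40
R3 (z=7.0): some=0.89, ¬light=1−0.10=0.90; AND[min(a, b)] → w = 0.89
R4 (z=48.0): light=0.10, medium=0.40, none=0.70; AND[min(a, b)] → w = 0.10
R5 (z=28.0): none=0.70, ¬heavy=1−0.78=0.22; AND[min(a, b)] → w = 0.22
Weighted average = (0.94·16.0 + 0.40·8.0 + 0.89·7.0 + 0.10·48.0 + 0.22·28.0) / (0.94 + 0.40 + 0.89 + 0.10 + 0.22)
  = 35.4300 / 2.5500 = 13.89

13.89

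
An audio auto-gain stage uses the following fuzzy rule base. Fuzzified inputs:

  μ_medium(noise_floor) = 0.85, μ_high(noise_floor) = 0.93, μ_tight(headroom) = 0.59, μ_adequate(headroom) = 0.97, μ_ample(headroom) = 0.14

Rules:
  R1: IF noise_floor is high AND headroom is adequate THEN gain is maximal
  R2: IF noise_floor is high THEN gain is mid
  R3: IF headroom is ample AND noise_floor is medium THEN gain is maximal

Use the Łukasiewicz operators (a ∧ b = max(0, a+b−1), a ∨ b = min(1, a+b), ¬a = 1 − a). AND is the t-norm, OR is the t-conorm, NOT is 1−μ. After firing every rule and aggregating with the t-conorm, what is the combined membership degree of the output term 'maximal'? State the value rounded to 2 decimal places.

0.90

R1: high=0.93, adequate=0.97; AND[max(0, a+b−1)] → w = 0.90
R2: high=0.93 → w = 0.93
R3: ample=0.14, medium=0.85; AND[max(0, a+b−1)] → w = 0.00
Rules with consequent 'maximal': {R1, R3} → strengths 0.90, 0.00
Aggregate via t-conorm [min(1, a+b)]: 0.90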